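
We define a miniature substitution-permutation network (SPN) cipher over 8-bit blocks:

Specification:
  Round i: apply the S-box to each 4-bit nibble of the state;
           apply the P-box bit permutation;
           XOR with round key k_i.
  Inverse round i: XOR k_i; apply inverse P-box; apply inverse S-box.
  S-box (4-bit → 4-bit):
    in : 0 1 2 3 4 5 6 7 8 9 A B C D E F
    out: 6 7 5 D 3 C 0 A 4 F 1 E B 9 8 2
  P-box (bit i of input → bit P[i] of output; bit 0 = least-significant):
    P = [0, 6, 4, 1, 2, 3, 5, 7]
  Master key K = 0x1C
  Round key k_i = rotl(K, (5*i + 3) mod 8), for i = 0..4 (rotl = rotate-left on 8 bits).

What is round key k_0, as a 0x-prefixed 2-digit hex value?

K = 0x1C
k_0 = rotl(K, (5*0+3) mod 8) = rotl(K, 3) = 0xE0

0xE0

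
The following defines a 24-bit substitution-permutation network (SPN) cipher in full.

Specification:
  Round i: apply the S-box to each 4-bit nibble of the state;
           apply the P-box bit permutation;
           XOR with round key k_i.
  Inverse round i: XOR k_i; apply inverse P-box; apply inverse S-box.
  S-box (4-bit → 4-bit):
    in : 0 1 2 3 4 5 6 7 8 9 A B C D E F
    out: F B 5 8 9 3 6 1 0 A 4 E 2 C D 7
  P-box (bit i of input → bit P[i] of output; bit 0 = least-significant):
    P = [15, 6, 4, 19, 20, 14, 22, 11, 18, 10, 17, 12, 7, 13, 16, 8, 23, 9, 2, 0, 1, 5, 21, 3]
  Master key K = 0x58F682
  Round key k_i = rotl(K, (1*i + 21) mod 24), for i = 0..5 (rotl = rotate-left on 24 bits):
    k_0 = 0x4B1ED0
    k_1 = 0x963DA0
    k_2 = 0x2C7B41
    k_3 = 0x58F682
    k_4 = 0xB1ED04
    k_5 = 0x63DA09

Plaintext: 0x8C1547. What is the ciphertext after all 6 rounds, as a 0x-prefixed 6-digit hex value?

s_0 = plaintext = 0x8C1547
s_1 = Round(s_0, k_0) = 0x5FB150
s_2 = Round(s_1, k_1) = 0x0BCAD6
s_3 = Round(s_2, k_2) = 0x4E513E
s_4 = Round(s_3, k_3) = 0xD44A1D
s_5 = Round(s_4, k_4) = 0x0BA49D
s_6 = Round(s_5, k_5) = 0x4E8036

0x4E8036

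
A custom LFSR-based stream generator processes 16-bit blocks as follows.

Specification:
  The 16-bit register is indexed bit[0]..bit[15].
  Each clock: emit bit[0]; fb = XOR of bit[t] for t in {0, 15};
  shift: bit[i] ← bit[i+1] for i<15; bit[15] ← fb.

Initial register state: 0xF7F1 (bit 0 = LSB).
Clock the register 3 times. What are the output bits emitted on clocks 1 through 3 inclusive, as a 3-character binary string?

100

reg_0 = 0xF7F1
clock 1: out=1, reg = 0x7BF8
clock 2: out=0, reg = 0x3DFC
clock 3: out=0, reg = 0x1EFE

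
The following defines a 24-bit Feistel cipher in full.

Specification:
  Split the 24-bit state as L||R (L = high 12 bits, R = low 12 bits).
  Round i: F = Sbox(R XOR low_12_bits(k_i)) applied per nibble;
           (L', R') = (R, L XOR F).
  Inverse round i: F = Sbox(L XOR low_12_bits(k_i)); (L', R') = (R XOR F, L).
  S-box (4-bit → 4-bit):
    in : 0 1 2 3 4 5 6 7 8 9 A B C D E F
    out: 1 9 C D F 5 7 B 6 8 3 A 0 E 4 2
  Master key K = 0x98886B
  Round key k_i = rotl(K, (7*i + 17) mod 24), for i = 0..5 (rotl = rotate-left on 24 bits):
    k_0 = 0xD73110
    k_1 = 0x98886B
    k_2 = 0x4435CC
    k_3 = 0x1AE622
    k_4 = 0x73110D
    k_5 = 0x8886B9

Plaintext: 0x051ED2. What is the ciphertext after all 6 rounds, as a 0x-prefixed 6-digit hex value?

0x5F8C47

s_0 = plaintext = 0x051ED2
s_1 = Round(s_0, k_0) = 0xED225D
s_2 = Round(s_1, k_1) = 0x25DD05
s_3 = Round(s_2, k_2) = 0xD05455
s_4 = Round(s_3, k_3) = 0x4551BE
s_5 = Round(s_4, k_4) = 0x1BE5F8
s_6 = Round(s_5, k_5) = 0x5F8C47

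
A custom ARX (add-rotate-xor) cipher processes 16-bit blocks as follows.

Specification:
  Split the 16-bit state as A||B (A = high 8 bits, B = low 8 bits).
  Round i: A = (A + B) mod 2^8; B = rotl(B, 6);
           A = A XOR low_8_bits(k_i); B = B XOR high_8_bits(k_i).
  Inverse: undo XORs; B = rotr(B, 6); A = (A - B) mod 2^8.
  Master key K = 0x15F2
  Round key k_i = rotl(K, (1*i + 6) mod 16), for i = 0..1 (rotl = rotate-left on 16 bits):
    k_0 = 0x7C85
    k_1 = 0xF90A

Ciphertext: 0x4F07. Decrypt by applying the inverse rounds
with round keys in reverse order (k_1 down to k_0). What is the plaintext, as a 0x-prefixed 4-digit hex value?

0xB11E

s_0 = ciphertext = 0x4F07
s_1 = InvRound(s_0, k_1) = 0x4AFB
s_2 = InvRound(s_1, k_0) = 0xB11E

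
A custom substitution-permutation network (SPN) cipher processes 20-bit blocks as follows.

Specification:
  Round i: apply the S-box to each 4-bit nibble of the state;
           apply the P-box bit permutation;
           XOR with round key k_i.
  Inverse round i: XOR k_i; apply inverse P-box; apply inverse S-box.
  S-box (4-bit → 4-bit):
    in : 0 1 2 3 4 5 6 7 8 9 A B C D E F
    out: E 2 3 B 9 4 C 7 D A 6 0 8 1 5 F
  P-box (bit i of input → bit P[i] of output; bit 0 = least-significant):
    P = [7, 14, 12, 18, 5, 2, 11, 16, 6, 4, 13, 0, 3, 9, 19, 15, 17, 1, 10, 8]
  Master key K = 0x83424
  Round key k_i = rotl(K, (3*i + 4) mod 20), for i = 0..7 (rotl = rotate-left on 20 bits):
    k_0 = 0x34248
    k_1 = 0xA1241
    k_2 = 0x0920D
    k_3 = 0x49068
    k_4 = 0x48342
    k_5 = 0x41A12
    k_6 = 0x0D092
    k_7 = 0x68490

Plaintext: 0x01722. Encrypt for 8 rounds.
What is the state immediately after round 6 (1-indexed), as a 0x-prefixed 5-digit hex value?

s_0 = plaintext = 0x01722
s_1 = Round(s_0, k_0) = 0x325BE
s_2 = Round(s_1, k_1) = 0x821CB
s_3 = Round(s_2, k_2) = 0x39515
s_4 = Round(s_3, k_3) = 0x6236E
s_5 = Round(s_4, k_4) = 0x59C9B
s_6 = Round(s_5, k_5) = 0x59C17
s_7 = Round(s_6, k_6) = 0x00617
s_8 = Round(s_7, k_7) = 0xE7317

0x59C17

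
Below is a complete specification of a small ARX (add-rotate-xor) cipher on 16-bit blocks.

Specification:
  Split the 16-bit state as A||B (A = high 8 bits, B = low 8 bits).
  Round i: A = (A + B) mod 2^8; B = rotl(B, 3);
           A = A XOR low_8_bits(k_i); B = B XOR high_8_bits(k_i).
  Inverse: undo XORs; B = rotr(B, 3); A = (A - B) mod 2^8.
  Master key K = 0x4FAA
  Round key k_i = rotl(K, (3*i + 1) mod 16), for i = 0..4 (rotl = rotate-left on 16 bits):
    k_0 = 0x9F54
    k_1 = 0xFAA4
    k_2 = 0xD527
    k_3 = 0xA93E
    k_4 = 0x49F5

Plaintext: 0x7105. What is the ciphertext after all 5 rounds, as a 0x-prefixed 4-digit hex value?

s_0 = plaintext = 0x7105
s_1 = Round(s_0, k_0) = 0x22B7
s_2 = Round(s_1, k_1) = 0x7D47
s_3 = Round(s_2, k_2) = 0xE3EF
s_4 = Round(s_3, k_3) = 0xECD6
s_5 = Round(s_4, k_4) = 0x37FF

0x37FF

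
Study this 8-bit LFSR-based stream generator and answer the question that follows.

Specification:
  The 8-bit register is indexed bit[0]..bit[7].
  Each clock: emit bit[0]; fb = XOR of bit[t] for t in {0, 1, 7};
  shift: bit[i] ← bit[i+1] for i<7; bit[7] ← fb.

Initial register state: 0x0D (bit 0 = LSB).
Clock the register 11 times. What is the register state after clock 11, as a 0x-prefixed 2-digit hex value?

reg_0 = 0x0D
clock 1: out=1, reg = 0x86
clock 2: out=0, reg = 0x43
clock 3: out=1, reg = 0x21
clock 4: out=1, reg = 0x90
clock 5: out=0, reg = 0xC8
clock 6: out=0, reg = 0xE4
clock 7: out=0, reg = 0xF2
clock 8: out=0, reg = 0x79
clock 9: out=1, reg = 0xBC
clock 10: out=0, reg = 0xDE
clock 11: out=0, reg = 0x6F

0x6F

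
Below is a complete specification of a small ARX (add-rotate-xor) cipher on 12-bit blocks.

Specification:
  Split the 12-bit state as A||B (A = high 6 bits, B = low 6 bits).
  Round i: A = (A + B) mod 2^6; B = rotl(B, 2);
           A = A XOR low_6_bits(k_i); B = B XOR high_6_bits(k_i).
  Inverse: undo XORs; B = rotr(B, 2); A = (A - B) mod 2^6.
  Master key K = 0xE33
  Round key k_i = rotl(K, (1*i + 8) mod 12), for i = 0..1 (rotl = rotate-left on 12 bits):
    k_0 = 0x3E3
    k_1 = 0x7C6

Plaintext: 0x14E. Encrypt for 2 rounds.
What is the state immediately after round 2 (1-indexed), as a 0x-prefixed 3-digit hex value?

0x840

s_0 = plaintext = 0x14E
s_1 = Round(s_0, k_0) = 0xC37
s_2 = Round(s_1, k_1) = 0x840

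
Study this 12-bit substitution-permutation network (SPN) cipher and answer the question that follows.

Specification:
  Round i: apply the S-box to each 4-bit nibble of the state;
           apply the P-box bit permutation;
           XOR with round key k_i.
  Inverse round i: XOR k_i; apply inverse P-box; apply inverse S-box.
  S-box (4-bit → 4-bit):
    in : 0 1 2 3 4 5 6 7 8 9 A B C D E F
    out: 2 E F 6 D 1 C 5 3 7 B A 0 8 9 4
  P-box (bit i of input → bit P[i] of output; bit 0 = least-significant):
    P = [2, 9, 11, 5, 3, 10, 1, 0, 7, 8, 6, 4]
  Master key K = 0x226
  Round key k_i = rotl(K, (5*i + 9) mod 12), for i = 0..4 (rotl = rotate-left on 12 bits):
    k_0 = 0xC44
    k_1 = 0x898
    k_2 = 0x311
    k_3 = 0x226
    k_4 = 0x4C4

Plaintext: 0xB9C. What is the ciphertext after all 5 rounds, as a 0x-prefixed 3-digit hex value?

s_0 = plaintext = 0xB9C
s_1 = Round(s_0, k_0) = 0x95E
s_2 = Round(s_1, k_1) = 0x974
s_3 = Round(s_2, k_2) = 0xAFF
s_4 = Round(s_3, k_3) = 0xBB4
s_5 = Round(s_4, k_4) = 0x9F1

0x9F1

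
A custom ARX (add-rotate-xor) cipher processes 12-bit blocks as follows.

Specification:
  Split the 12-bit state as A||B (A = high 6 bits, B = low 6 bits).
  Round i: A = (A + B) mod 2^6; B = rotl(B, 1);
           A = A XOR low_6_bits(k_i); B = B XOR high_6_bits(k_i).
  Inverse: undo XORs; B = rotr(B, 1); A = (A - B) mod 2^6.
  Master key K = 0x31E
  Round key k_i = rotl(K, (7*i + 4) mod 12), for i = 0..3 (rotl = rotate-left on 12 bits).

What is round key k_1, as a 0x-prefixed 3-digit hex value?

K = 0x31E
k_0 = rotl(K, (7*0+4) mod 12) = rotl(K, 4) = 0x1E3
k_1 = rotl(K, (7*1+4) mod 12) = rotl(K, 11) = 0x18F

0x18F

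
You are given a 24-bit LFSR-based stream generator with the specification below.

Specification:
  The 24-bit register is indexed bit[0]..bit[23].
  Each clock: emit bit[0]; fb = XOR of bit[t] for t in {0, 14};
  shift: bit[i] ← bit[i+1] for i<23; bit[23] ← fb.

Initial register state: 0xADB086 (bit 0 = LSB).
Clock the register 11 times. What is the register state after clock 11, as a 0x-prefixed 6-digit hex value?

reg_0 = 0xADB086
clock 1: out=0, reg = 0x56D843
clock 2: out=1, reg = 0x2B6C21
clock 3: out=1, reg = 0x15B610
clock 4: out=0, reg = 0x0ADB08
clock 5: out=0, reg = 0x856D84
clock 6: out=0, reg = 0xC2B6C2
clock 7: out=0, reg = 0x615B61
clock 8: out=1, reg = 0x30ADB0
clock 9: out=0, reg = 0x1856D8
clock 10: out=0, reg = 0x8C2B6C
clock 11: out=0, reg = 0x4615B6

0x4615B6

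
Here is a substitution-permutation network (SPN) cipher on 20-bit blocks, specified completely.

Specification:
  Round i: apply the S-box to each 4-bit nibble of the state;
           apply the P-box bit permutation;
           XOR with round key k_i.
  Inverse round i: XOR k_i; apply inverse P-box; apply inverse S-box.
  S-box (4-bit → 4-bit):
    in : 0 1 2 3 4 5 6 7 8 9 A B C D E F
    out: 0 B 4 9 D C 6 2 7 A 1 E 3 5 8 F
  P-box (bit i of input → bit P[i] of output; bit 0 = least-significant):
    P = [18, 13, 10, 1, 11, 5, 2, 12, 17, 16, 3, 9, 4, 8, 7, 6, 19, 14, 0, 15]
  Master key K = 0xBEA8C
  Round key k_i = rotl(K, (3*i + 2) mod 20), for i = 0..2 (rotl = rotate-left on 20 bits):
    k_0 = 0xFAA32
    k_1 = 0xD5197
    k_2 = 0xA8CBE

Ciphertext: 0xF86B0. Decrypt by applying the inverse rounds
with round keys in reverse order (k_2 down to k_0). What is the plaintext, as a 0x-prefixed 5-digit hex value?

0x71F70

s_0 = ciphertext = 0xF86B0
s_1 = InvRound(s_0, k_2) = 0x00BD3
s_2 = InvRound(s_1, k_1) = 0xCE94A
s_3 = InvRound(s_2, k_0) = 0x71F70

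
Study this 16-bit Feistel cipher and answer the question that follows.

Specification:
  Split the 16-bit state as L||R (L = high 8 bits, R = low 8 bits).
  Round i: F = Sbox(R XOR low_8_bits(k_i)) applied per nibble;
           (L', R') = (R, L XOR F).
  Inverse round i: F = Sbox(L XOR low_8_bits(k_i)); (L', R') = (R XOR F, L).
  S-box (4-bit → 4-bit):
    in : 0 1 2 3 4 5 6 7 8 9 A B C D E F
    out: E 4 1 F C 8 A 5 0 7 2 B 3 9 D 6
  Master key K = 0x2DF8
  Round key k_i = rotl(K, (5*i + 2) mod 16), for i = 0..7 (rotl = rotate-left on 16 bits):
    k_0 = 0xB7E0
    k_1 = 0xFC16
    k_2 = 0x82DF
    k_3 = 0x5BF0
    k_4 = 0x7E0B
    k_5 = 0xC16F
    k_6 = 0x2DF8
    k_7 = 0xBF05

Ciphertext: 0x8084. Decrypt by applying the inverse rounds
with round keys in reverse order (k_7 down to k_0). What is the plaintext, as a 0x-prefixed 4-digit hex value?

s_0 = ciphertext = 0x8084
s_1 = InvRound(s_0, k_7) = 0x8C80
s_2 = InvRound(s_1, k_6) = 0xDC8C
s_3 = InvRound(s_2, k_5) = 0x33DC
s_4 = InvRound(s_3, k_4) = 0x2C33
s_5 = InvRound(s_4, k_3) = 0xA02C
s_6 = InvRound(s_5, k_2) = 0x7AA0
s_7 = InvRound(s_6, k_1) = 0x037A
s_8 = InvRound(s_7, k_0) = 0xA503

0xA503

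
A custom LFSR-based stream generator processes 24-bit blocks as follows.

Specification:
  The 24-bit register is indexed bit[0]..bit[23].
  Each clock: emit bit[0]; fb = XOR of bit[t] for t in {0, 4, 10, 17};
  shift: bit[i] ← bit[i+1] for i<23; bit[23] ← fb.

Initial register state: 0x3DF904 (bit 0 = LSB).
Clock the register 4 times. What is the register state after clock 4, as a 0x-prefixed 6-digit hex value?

0x43DF90

reg_0 = 0x3DF904
clock 1: out=0, reg = 0x1EFC82
clock 2: out=0, reg = 0x0F7E41
clock 3: out=1, reg = 0x87BF20
clock 4: out=0, reg = 0x43DF90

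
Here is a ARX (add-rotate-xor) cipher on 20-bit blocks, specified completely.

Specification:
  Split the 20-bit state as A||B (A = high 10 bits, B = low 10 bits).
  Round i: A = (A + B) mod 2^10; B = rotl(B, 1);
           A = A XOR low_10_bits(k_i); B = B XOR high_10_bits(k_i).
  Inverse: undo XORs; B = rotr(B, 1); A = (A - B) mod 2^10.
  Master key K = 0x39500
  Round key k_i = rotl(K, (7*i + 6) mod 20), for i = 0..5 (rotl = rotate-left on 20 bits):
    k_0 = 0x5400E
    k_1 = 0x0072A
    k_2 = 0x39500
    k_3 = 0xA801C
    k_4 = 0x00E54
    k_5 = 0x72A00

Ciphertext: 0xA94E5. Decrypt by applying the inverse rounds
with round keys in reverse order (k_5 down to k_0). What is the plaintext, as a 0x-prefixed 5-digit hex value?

0x3958A

s_0 = ciphertext = 0xA94E5
s_1 = InvRound(s_0, k_5) = 0x83A97
s_2 = InvRound(s_1, k_4) = 0xC414A
s_3 = InvRound(s_2, k_3) = 0x45DF5
s_4 = InvRound(s_3, k_2) = 0xE3C88
s_5 = InvRound(s_4, k_1) = 0x98644
s_6 = InvRound(s_5, k_0) = 0x3958A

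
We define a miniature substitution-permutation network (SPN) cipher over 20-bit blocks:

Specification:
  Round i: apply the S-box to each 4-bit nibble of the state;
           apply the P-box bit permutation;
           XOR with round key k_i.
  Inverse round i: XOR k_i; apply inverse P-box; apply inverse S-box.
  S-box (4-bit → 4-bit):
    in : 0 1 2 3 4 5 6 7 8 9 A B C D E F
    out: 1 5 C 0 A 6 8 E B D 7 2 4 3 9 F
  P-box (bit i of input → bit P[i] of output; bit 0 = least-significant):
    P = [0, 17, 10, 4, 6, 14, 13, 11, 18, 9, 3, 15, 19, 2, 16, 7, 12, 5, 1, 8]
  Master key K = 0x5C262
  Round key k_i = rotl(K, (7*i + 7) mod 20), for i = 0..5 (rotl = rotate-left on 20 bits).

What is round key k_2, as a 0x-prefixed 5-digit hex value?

K = 0x5C262
k_0 = rotl(K, (7*0+7) mod 20) = rotl(K, 7) = 0x1312E
k_1 = rotl(K, (7*1+7) mod 20) = rotl(K, 14) = 0x89709
k_2 = rotl(K, (7*2+7) mod 20) = rotl(K, 1) = 0xB84C4

0xB84C4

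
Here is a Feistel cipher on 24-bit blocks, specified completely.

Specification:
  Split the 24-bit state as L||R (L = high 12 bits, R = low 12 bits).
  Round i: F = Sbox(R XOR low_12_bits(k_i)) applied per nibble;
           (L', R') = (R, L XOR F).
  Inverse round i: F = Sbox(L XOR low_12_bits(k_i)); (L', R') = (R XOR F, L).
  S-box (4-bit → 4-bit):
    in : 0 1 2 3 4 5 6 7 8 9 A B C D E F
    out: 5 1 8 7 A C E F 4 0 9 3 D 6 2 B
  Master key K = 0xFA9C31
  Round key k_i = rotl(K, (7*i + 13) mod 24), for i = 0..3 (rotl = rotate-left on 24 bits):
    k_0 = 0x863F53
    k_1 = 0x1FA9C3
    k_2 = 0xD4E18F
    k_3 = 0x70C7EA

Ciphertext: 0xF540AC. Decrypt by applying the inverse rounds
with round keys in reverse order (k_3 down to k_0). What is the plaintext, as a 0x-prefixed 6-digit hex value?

s_0 = ciphertext = 0xF540AC
s_1 = InvRound(s_0, k_3) = 0x49EF54
s_2 = InvRound(s_1, k_2) = 0x34549E
s_3 = InvRound(s_2, k_1) = 0xDD0345
s_4 = InvRound(s_3, k_0) = 0xB02DD0

0xB02DD0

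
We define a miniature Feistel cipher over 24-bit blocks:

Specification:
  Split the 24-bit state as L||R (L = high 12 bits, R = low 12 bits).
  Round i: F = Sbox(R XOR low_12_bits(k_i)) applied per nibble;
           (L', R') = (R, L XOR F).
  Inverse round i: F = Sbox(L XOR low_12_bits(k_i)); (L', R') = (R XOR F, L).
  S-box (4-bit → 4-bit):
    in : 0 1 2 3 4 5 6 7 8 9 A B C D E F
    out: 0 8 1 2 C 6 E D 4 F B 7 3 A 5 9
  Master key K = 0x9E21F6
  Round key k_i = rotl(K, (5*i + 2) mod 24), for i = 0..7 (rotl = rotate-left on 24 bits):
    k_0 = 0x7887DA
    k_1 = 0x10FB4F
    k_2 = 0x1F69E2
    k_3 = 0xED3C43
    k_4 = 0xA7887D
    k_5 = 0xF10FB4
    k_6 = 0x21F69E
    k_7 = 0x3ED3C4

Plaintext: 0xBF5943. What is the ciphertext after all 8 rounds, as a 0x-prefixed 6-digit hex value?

0x84E98B

s_0 = plaintext = 0xBF5943
s_1 = Round(s_0, k_0) = 0x943E0A
s_2 = Round(s_1, k_1) = 0xE0AF85
s_3 = Round(s_2, k_2) = 0xF850E7
s_4 = Round(s_3, k_3) = 0x0E7C39
s_5 = Round(s_4, k_4) = 0xC39C2B
s_6 = Round(s_5, k_5) = 0xC2BEC0
s_7 = Round(s_6, k_6) = 0xEC084E
s_8 = Round(s_7, k_7) = 0x84E98B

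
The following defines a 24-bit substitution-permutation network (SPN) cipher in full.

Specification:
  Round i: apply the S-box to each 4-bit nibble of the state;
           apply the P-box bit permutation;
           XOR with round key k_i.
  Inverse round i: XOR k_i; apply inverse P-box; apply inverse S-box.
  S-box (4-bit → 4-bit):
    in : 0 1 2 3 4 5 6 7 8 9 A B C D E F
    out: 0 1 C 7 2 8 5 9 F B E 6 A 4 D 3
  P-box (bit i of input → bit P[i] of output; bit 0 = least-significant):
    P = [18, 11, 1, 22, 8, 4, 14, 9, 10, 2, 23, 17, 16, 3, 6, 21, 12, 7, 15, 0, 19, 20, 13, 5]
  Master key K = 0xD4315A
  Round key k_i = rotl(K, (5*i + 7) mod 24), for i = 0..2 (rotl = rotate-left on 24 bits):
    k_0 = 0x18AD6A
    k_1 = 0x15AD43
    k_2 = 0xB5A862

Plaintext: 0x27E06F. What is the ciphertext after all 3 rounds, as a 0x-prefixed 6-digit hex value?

s_0 = plaintext = 0x27E06F
s_1 = Round(s_0, k_0) = 0x3DD40B
s_2 = Round(s_1, k_1) = 0x0D0505
s_3 = Round(s_2, k_2) = 0xF72862

0xF72862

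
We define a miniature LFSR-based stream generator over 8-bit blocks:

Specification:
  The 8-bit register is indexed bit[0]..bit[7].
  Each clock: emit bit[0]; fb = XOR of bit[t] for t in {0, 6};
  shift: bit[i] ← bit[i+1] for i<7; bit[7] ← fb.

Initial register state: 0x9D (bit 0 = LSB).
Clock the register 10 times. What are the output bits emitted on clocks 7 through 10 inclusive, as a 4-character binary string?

reg_0 = 0x9D
clock 1: out=1, reg = 0xCE
clock 2: out=0, reg = 0xE7
clock 3: out=1, reg = 0x73
clock 4: out=1, reg = 0x39
clock 5: out=1, reg = 0x9C
clock 6: out=0, reg = 0x4E
clock 7: out=0, reg = 0xA7
clock 8: out=1, reg = 0xD3
clock 9: out=1, reg = 0x69
clock 10: out=1, reg = 0x34

0111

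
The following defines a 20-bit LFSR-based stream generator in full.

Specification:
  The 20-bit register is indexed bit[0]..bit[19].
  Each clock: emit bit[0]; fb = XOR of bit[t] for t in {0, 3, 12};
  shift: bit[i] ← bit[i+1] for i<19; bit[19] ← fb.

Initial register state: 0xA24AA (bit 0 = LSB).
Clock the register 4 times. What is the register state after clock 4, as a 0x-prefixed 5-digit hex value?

reg_0 = 0xA24AA
clock 1: out=0, reg = 0xD1255
clock 2: out=1, reg = 0x6892A
clock 3: out=0, reg = 0xB4495
clock 4: out=1, reg = 0xDA24A

0xDA24A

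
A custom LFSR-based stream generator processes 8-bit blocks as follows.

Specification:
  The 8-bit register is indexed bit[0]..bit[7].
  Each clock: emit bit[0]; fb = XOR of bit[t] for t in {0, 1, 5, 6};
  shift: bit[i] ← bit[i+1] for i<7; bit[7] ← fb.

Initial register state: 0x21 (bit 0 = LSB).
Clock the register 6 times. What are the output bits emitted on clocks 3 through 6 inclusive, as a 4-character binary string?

reg_0 = 0x21
clock 1: out=1, reg = 0x10
clock 2: out=0, reg = 0x08
clock 3: out=0, reg = 0x04
clock 4: out=0, reg = 0x02
clock 5: out=0, reg = 0x81
clock 6: out=1, reg = 0xC0

0001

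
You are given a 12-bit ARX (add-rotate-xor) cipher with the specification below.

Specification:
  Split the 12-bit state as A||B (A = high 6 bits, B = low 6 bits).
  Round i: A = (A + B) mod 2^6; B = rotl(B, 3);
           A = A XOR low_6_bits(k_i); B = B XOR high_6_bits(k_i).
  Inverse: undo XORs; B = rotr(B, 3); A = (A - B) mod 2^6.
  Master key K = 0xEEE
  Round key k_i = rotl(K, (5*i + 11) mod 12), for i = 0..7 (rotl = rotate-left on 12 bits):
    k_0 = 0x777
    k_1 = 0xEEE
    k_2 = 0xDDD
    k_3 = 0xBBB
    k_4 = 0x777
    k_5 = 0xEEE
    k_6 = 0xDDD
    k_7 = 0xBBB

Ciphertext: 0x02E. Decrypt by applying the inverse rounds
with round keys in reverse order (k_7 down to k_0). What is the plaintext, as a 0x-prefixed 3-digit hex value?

0x42E

s_0 = ciphertext = 0x02E
s_1 = InvRound(s_0, k_7) = 0xEC0
s_2 = InvRound(s_1, k_6) = 0xA3E
s_3 = InvRound(s_2, k_5) = 0x7A8
s_4 = InvRound(s_3, k_4) = 0xEEE
s_5 = InvRound(s_4, k_3) = 0x000
s_6 = InvRound(s_5, k_2) = 0x7FE
s_7 = InvRound(s_6, k_1) = 0x268
s_8 = InvRound(s_7, k_0) = 0x42E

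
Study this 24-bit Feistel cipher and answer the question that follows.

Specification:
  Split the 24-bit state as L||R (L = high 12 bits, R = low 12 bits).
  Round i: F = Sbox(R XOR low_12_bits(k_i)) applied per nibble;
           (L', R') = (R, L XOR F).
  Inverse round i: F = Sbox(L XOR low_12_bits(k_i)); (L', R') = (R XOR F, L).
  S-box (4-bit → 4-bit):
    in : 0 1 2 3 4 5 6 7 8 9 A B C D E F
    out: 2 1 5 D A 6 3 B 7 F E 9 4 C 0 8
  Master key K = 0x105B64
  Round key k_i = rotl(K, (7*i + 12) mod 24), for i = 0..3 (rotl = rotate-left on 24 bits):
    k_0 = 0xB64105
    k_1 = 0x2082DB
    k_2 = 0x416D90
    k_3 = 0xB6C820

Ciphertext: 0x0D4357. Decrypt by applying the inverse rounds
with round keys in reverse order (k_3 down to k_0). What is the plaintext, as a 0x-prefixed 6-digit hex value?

0x0AE830

s_0 = ciphertext = 0x0D4357
s_1 = InvRound(s_0, k_3) = 0x4DD0D4
s_2 = InvRound(s_1, k_2) = 0xF784DD
s_3 = InvRound(s_2, k_1) = 0x830F78
s_4 = InvRound(s_3, k_0) = 0x0AE830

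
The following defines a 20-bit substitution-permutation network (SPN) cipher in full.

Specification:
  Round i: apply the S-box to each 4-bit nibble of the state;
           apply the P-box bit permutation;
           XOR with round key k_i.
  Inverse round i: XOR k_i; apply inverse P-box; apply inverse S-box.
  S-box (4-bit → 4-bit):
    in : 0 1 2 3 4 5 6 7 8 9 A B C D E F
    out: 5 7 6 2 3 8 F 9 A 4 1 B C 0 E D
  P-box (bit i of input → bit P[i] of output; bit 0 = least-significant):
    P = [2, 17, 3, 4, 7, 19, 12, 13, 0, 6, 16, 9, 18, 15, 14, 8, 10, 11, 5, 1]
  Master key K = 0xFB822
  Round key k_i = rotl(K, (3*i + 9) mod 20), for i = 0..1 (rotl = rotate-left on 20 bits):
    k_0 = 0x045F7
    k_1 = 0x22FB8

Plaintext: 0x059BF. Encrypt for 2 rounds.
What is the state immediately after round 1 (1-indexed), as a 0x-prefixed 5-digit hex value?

0x9604B

s_0 = plaintext = 0x059BF
s_1 = Round(s_0, k_0) = 0x9604B
s_2 = Round(s_1, k_1) = 0xDEE0D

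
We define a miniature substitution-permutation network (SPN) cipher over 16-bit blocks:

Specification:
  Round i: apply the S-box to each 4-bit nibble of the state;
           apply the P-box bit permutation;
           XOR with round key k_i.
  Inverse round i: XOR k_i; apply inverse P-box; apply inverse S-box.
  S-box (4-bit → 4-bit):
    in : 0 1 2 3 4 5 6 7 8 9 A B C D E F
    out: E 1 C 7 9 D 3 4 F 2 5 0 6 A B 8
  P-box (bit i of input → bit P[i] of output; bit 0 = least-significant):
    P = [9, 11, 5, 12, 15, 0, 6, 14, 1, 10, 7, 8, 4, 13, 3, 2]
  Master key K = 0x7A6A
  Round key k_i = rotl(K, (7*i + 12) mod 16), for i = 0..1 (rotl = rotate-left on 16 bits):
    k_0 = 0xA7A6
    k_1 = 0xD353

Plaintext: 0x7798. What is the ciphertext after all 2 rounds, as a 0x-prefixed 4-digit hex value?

s_0 = plaintext = 0x7798
s_1 = Round(s_0, k_0) = 0xBD0F
s_2 = Round(s_1, k_1) = 0x8612

0x8612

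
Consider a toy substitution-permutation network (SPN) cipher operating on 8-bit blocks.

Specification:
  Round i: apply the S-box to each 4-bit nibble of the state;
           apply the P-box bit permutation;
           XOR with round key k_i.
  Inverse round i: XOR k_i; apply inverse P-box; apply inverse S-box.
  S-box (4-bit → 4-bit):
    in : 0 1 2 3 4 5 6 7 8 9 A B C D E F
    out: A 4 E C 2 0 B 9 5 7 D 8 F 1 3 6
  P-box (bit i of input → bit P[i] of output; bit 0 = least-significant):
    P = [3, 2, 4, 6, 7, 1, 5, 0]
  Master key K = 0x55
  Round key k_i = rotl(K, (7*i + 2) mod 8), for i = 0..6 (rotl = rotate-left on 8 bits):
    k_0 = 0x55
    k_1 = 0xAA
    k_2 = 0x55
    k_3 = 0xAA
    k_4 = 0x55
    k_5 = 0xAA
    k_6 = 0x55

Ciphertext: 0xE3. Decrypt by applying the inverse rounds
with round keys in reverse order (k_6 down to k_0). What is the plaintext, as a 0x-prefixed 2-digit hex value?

0xC7

s_0 = ciphertext = 0xE3
s_1 = InvRound(s_0, k_6) = 0x9F
s_2 = InvRound(s_1, k_5) = 0x3F
s_3 = InvRound(s_2, k_4) = 0xF7
s_4 = InvRound(s_3, k_3) = 0xBC
s_5 = InvRound(s_4, k_2) = 0xA7
s_6 = InvRound(s_5, k_1) = 0xBE
s_7 = InvRound(s_6, k_0) = 0xC7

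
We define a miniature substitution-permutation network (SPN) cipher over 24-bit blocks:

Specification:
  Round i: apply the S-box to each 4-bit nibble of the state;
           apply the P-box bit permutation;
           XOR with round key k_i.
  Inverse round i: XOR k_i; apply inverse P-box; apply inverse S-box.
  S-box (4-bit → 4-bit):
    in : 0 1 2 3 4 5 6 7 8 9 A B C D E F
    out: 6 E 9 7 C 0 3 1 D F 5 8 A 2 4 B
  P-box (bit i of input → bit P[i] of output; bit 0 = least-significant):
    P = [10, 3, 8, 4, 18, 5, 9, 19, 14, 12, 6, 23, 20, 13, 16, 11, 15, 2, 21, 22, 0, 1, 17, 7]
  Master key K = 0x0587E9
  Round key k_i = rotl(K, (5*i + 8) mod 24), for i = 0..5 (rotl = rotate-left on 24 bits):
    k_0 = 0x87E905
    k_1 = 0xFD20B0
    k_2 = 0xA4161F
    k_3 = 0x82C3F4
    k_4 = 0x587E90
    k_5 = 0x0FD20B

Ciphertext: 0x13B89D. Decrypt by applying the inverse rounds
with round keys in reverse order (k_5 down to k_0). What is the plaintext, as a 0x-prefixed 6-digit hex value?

s_0 = ciphertext = 0x13B89D
s_1 = InvRound(s_0, k_5) = 0xCDF78B
s_2 = InvRound(s_1, k_4) = 0x678B71
s_3 = InvRound(s_2, k_3) = 0x214275
s_4 = InvRound(s_3, k_2) = 0xD5E966
s_5 = InvRound(s_4, k_1) = 0xC3BAB4
s_6 = InvRound(s_5, k_0) = 0x2B5634

0x2B5634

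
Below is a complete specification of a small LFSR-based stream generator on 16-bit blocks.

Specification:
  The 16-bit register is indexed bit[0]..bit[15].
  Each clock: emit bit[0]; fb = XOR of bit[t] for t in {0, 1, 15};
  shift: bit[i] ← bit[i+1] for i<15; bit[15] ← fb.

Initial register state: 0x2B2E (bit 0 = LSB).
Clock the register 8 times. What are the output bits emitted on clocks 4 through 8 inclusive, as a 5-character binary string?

10100

reg_0 = 0x2B2E
clock 1: out=0, reg = 0x9597
clock 2: out=1, reg = 0xCACB
clock 3: out=1, reg = 0xE565
clock 4: out=1, reg = 0x72B2
clock 5: out=0, reg = 0xB959
clock 6: out=1, reg = 0x5CAC
clock 7: out=0, reg = 0x2E56
clock 8: out=0, reg = 0x972B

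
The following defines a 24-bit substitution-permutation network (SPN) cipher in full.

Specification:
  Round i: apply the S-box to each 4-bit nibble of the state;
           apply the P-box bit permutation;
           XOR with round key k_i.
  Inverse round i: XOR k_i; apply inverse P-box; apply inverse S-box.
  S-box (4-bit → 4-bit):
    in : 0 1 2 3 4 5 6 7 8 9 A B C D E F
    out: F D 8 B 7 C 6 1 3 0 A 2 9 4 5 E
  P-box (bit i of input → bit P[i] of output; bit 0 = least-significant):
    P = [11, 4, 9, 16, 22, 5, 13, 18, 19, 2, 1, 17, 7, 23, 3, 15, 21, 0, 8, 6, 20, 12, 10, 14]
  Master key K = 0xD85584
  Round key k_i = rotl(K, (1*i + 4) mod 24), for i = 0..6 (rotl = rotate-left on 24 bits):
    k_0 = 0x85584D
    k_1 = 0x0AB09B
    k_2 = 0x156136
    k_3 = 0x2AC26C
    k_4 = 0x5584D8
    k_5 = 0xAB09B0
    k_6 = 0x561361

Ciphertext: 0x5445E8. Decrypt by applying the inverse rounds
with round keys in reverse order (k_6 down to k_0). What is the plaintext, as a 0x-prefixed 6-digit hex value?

0x34CD90

s_0 = ciphertext = 0x5445E8
s_1 = InvRound(s_0, k_6) = 0xFBE29D
s_2 = InvRound(s_1, k_5) = 0xC65B4E
s_3 = InvRound(s_2, k_4) = 0x0D3F90
s_4 = InvRound(s_3, k_3) = 0xF11AF3
s_5 = InvRound(s_4, k_2) = 0xA08B1E
s_6 = InvRound(s_5, k_1) = 0xB483DE
s_7 = InvRound(s_6, k_0) = 0x34CD90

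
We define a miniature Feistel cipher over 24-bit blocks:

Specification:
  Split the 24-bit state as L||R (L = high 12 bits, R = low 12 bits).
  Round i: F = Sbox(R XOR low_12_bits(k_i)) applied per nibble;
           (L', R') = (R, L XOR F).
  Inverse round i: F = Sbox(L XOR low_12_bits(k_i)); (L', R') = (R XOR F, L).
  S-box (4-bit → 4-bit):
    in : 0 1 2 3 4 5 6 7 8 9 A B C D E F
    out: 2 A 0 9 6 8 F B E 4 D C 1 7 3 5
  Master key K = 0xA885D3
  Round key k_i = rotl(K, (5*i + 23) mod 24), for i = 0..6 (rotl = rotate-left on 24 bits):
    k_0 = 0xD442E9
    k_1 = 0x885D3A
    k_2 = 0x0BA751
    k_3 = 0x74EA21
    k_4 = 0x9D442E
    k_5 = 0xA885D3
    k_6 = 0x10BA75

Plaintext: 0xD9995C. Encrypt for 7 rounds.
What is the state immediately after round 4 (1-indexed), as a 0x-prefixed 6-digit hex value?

s_0 = plaintext = 0xD9995C
s_1 = Round(s_0, k_0) = 0x95C151
s_2 = Round(s_1, k_1) = 0x1518A0
s_3 = Round(s_2, k_2) = 0x8A040B
s_4 = Round(s_3, k_3) = 0x40BBAD
s_5 = Round(s_4, k_4) = 0xBAD1E2
s_6 = Round(s_5, k_5) = 0x1E2D37
s_7 = Round(s_6, k_6) = 0xD37A82

0x40BBAD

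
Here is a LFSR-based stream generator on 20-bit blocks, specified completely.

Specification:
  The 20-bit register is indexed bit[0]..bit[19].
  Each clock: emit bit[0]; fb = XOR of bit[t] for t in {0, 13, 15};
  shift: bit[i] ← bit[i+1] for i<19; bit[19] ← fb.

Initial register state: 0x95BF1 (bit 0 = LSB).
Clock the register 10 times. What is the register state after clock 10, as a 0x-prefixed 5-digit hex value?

reg_0 = 0x95BF1
clock 1: out=1, reg = 0xCADF8
clock 2: out=0, reg = 0x656FC
clock 3: out=0, reg = 0x32B7E
clock 4: out=0, reg = 0x995BF
clock 5: out=1, reg = 0x4CADF
clock 6: out=1, reg = 0x2656F
clock 7: out=1, reg = 0x132B7
clock 8: out=1, reg = 0x0995B
clock 9: out=1, reg = 0x04CAD
clock 10: out=1, reg = 0x82656

0x82656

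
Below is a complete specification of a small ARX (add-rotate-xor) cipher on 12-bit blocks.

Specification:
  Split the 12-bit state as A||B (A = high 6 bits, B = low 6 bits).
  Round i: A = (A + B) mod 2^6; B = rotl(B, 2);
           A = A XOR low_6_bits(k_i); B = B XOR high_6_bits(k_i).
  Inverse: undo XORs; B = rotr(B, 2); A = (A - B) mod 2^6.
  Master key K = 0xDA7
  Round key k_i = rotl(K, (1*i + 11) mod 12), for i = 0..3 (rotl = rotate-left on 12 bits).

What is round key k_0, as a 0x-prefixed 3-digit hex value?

0xED3

K = 0xDA7
k_0 = rotl(K, (1*0+11) mod 12) = rotl(K, 11) = 0xED3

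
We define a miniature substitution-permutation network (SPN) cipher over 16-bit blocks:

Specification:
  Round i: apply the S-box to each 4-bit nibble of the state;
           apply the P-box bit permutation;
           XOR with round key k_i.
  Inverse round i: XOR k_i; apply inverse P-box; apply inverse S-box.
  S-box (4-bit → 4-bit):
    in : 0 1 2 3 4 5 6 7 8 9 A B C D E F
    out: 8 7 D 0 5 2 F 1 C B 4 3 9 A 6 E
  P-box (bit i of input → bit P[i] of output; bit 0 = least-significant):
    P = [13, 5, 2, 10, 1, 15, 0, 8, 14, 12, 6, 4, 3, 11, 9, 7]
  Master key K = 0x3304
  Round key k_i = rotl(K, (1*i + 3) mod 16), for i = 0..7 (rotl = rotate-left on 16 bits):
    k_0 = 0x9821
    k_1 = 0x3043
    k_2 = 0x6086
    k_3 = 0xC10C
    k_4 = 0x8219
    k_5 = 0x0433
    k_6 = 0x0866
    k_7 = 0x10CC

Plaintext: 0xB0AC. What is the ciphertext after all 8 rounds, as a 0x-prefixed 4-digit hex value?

s_0 = plaintext = 0xB0AC
s_1 = Round(s_0, k_0) = 0xB438
s_2 = Round(s_1, k_1) = 0x7C0F
s_3 = Round(s_2, k_2) = 0x25BA
s_4 = Round(s_3, k_3) = 0x5382
s_5 = Round(s_4, k_4) = 0xAF1C
s_6 = Round(s_5, k_5) = 0xB260
s_7 = Round(s_6, k_6) = 0xC53D
s_8 = Round(s_7, k_7) = 0x0464

0x0464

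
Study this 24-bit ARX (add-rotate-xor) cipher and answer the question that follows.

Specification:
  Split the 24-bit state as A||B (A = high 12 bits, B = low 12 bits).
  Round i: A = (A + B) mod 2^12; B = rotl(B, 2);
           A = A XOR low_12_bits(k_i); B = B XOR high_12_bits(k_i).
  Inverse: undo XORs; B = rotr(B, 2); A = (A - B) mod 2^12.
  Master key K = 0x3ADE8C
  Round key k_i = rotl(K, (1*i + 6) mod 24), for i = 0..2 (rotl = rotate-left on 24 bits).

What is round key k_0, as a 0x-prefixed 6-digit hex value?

K = 0x3ADE8C
k_0 = rotl(K, (1*0+6) mod 24) = rotl(K, 6) = 0xB7A30E

0xB7A30E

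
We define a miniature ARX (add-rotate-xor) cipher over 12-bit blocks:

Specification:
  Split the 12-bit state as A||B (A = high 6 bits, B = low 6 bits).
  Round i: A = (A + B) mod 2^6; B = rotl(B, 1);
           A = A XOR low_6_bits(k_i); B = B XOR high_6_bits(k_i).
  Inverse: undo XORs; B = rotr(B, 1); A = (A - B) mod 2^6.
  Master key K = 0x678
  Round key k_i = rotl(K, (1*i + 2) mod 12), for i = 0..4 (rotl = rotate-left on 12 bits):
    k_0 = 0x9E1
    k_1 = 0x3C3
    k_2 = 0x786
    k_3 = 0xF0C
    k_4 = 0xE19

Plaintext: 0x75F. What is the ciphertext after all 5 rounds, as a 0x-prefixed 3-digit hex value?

s_0 = plaintext = 0x75F
s_1 = Round(s_0, k_0) = 0x759
s_2 = Round(s_1, k_1) = 0xD7D
s_3 = Round(s_2, k_2) = 0xD25
s_4 = Round(s_3, k_3) = 0x577
s_5 = Round(s_4, k_4) = 0x557

0x557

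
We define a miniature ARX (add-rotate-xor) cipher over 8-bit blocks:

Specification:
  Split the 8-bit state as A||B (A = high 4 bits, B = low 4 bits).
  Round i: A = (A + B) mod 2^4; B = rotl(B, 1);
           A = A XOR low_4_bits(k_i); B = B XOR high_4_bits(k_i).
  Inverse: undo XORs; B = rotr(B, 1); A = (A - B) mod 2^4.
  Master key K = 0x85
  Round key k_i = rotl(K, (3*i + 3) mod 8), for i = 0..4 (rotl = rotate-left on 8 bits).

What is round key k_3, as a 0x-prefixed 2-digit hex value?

0x58

K = 0x85
k_0 = rotl(K, (3*0+3) mod 8) = rotl(K, 3) = 0x2C
k_1 = rotl(K, (3*1+3) mod 8) = rotl(K, 6) = 0x61
k_2 = rotl(K, (3*2+3) mod 8) = rotl(K, 1) = 0x0B
k_3 = rotl(K, (3*3+3) mod 8) = rotl(K, 4) = 0x58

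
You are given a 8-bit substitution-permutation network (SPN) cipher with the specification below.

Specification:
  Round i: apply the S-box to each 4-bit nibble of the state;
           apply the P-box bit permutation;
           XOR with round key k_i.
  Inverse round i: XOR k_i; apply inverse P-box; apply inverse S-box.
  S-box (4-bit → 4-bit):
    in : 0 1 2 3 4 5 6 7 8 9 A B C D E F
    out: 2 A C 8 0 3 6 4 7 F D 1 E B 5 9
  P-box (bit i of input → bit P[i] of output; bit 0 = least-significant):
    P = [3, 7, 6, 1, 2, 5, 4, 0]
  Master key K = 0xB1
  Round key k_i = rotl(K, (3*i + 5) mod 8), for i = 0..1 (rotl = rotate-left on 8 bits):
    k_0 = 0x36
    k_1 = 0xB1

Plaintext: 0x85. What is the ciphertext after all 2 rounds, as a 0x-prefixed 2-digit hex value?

0xCF

s_0 = plaintext = 0x85
s_1 = Round(s_0, k_0) = 0x8A
s_2 = Round(s_1, k_1) = 0xCF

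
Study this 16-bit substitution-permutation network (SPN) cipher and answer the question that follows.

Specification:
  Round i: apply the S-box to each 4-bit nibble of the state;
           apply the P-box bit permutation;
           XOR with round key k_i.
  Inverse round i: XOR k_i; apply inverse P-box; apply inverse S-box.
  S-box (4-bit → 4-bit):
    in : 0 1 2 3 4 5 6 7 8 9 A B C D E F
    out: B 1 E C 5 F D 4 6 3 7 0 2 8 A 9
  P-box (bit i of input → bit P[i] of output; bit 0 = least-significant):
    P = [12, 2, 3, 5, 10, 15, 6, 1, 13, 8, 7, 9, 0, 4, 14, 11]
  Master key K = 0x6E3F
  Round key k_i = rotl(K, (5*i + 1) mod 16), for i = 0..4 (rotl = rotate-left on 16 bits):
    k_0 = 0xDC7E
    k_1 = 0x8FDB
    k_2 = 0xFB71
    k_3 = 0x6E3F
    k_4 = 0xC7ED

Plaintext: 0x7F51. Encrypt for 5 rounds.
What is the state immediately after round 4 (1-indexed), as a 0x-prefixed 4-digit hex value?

s_0 = plaintext = 0x7F51
s_1 = Round(s_0, k_0) = 0x2A3C
s_2 = Round(s_1, k_1) = 0xE60D
s_3 = Round(s_2, k_2) = 0x55C3
s_4 = Round(s_3, k_3) = 0x8586
s_5 = Round(s_4, k_4) = 0x3415

0x8586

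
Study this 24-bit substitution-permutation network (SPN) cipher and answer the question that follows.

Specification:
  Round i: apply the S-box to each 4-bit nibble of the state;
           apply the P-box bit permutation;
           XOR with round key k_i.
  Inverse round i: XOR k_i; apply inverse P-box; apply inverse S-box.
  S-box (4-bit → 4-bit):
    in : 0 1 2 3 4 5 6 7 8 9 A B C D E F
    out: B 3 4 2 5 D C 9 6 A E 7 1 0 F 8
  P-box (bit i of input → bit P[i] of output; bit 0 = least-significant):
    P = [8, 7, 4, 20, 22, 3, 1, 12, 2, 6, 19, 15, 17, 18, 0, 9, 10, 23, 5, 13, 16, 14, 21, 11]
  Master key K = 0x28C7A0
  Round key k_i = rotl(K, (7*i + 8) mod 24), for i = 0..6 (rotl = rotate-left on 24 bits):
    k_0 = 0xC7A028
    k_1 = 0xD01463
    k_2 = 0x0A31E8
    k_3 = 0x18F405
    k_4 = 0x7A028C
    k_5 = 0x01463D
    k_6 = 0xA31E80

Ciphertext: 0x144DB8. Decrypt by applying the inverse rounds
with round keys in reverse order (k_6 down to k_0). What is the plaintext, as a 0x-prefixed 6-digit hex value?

0x134483

s_0 = ciphertext = 0x144DB8
s_1 = InvRound(s_0, k_6) = 0xB80D95
s_2 = InvRound(s_1, k_5) = 0xE8F230
s_3 = InvRound(s_2, k_4) = 0x3AC79A
s_4 = InvRound(s_3, k_3) = 0x2F5CAB
s_5 = InvRound(s_4, k_2) = 0xE7832C
s_6 = InvRound(s_5, k_1) = 0x4CE0A7
s_7 = InvRound(s_6, k_0) = 0x134483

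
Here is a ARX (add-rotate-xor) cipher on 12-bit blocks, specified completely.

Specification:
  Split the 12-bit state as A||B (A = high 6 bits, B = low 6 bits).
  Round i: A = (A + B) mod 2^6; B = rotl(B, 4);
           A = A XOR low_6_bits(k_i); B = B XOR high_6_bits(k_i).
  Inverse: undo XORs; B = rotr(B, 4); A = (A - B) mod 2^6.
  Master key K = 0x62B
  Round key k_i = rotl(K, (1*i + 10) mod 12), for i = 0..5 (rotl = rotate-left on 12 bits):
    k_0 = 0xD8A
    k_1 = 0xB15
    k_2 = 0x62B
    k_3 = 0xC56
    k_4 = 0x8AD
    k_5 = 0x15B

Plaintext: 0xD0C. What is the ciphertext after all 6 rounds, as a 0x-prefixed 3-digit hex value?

0xDAE

s_0 = plaintext = 0xD0C
s_1 = Round(s_0, k_0) = 0x2B5
s_2 = Round(s_1, k_1) = 0xAB1
s_3 = Round(s_2, k_2) = 0xC04
s_4 = Round(s_3, k_3) = 0x8B0
s_5 = Round(s_4, k_4) = 0xFEE
s_6 = Round(s_5, k_5) = 0xDAE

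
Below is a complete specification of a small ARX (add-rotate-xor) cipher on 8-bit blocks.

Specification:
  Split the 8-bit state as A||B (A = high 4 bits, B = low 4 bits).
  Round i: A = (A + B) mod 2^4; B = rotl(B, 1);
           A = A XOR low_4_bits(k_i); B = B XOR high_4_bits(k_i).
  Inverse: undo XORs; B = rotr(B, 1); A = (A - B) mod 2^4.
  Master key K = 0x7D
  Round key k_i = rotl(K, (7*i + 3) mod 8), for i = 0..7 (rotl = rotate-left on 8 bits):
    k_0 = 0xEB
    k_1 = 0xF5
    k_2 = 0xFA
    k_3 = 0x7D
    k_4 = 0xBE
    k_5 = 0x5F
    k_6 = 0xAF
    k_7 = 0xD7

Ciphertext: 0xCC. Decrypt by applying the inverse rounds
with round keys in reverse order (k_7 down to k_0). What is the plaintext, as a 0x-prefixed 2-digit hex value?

s_0 = ciphertext = 0xCC
s_1 = InvRound(s_0, k_7) = 0x38
s_2 = InvRound(s_1, k_6) = 0xB1
s_3 = InvRound(s_2, k_5) = 0x22
s_4 = InvRound(s_3, k_4) = 0x0C
s_5 = InvRound(s_4, k_3) = 0x0D
s_6 = InvRound(s_5, k_2) = 0x91
s_7 = InvRound(s_6, k_1) = 0x57
s_8 = InvRound(s_7, k_0) = 0x2C

0x2C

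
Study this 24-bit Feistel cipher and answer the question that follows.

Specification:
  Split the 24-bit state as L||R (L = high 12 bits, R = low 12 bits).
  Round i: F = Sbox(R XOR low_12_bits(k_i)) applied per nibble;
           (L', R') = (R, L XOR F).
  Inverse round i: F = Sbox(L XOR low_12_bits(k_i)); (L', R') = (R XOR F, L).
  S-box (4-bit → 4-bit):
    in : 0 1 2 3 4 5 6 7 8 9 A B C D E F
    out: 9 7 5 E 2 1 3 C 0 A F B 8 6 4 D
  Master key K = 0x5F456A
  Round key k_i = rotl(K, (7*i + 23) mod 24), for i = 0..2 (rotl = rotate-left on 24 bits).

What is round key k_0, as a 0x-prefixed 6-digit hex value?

K = 0x5F456A
k_0 = rotl(K, (7*0+23) mod 24) = rotl(K, 23) = 0x2FA2B5

0x2FA2B5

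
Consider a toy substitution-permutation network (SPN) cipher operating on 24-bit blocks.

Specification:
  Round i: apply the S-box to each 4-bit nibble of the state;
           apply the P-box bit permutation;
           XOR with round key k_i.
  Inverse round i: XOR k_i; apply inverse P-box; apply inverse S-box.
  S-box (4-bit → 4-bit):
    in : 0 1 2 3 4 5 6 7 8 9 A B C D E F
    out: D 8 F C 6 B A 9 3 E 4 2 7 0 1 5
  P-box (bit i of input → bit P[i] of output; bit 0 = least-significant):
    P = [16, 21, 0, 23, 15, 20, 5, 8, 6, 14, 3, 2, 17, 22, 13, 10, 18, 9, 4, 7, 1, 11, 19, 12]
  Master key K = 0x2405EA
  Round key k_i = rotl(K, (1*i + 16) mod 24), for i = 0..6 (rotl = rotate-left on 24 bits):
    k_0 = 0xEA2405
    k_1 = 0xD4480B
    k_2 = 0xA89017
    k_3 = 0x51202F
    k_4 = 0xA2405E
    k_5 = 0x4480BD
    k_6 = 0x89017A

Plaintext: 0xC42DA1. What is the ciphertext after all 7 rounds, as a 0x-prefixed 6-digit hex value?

0x3326FC

s_0 = plaintext = 0xC42DA1
s_1 = Round(s_0, k_0) = 0x200A37
s_2 = Round(s_1, k_1) = 0x5B75B1
s_3 = Round(s_2, k_2) = 0x3ACE51
s_4 = Round(s_3, k_3) = 0x8B917F
s_5 = Round(s_4, k_4) = 0xE3EF59
s_6 = Round(s_5, k_5) = 0xF60166
s_7 = Round(s_6, k_6) = 0x3326FC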